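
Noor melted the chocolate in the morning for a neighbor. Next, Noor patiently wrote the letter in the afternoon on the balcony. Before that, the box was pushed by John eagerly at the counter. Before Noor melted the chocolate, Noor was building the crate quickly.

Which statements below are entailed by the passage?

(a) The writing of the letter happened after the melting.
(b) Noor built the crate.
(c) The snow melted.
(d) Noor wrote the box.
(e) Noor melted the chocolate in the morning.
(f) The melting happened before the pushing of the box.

(a) Entailed — the narrative places the melting before the writing.
(b) Not entailed — 'was building' is progressive on an accomplishment; it does not entail the completed 'built'.
(c) Not entailed — the chocolate is what melted, not the snow.
(d) Not entailed — Noor wrote the letter, not the box; the box belongs to the pushing event.
(e) Entailed — dropping 'for a neighbor' leaves a sub-description the original still satisfies.
(f) Not entailed — the narrative doesn't order the melting relative to the pushing.

(a), (e)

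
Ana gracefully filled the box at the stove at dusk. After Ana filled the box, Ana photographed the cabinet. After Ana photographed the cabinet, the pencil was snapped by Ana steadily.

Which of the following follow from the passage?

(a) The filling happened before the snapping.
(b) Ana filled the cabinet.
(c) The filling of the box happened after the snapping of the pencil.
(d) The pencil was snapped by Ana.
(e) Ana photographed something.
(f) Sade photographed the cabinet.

(a) Entailed — the narrative places the filling before the snapping.
(b) Not entailed — Ana filled the box, not the cabinet; the cabinet belongs to the photographing event.
(c) Not entailed — the narrative places the filling before the snapping, not after.
(d) Entailed — this follows by dropping conjuncts from the snapping event's description.
(e) Entailed — the original entails any weakening of itself; this just generalizes the patient.
(f) Not entailed — the passage has Ana photographing the cabinet, not Sade.

(a), (d), (e)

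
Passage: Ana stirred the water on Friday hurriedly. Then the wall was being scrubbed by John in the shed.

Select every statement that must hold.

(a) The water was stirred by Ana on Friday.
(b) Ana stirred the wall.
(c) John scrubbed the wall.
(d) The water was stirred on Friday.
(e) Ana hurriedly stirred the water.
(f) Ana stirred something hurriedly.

(a) Entailed — this follows by dropping conjuncts from the stirring event's description.
(b) Not entailed — Ana stirred the water, not the wall; the wall belongs to the scrubbing event.
(c) Entailed — 'scrub' is an activity; 'was scrubbing' entails that some scrubbing happened, so 'scrubbed' holds.
(d) Entailed — dropping 'hurriedly' and generalizing the agent leaves a sub-description the original still satisfies.
(e) Entailed — this follows by dropping conjuncts from the stirring event's description.
(f) Entailed — every conjunct here is already in the original stirring event.

(a), (c), (d), (e), (f)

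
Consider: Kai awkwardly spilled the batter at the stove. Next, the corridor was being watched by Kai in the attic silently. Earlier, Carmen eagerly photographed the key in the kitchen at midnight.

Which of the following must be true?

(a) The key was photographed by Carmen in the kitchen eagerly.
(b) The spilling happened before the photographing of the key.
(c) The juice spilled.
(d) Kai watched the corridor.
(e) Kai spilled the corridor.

(a), (d)

(a) Entailed — every conjunct here is already in the original photographing event.
(b) Not entailed — the narrative doesn't order the spilling relative to the photographing.
(c) Not entailed — the batter is what spilled, not the juice.
(d) Entailed — 'watch' is an activity; 'was watching' entails that some watching happened, so 'watched' holds.
(e) Not entailed — Kai spilled the batter, not the corridor; the corridor belongs to the watching event.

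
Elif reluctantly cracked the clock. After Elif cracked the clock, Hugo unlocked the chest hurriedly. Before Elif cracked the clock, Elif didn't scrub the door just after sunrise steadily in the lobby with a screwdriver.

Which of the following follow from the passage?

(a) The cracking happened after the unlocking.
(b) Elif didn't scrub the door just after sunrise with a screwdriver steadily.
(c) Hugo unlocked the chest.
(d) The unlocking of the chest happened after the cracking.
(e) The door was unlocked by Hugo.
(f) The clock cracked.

(a) Not entailed — the narrative places the cracking before the unlocking, not after.
(b) Not entailed — dropping 'in the lobby' under negation is not valid — the original leaves open that Elif scrubbed the door some other way.
(c) Entailed — this follows by dropping conjuncts from the unlocking event's description.
(d) Entailed — the narrative places the cracking before the unlocking.
(e) Not entailed — Hugo unlocked the chest, not the door; the door belongs to the scrubbing event.
(f) Entailed — 'Elif cracked the clock' is causative; it entails the inchoative 'the clock cracked'.

(c), (d), (f)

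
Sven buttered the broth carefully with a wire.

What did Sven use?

a wire

'with a wire' marks the instrument of the buttering event.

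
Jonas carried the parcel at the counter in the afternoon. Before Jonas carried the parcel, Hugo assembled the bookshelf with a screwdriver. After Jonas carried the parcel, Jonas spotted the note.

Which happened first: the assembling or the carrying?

the assembling

The connectives place the assembling before the carrying.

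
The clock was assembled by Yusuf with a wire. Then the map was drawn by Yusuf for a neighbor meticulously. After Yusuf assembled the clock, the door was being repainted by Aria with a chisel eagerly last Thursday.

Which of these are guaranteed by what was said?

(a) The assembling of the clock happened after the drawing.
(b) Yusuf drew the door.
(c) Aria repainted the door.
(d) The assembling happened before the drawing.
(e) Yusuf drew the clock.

(a) Not entailed — the narrative places the assembling before the drawing, not after.
(b) Not entailed — Yusuf drew the map, not the door; the door belongs to the repainting event.
(c) Not entailed — 'was repainting' is progressive on an accomplishment; it does not entail the completed 'repainted'.
(d) Entailed — the narrative places the assembling before the drawing.
(e) Not entailed — Yusuf drew the map, not the clock; the clock belongs to the assembling event.

(d)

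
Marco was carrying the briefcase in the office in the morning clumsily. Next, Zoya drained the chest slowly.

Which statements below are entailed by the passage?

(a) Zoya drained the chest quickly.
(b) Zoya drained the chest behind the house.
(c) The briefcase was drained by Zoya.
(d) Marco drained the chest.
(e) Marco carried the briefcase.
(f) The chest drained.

(a) Not entailed — 'quickly' adds a manner not in (and inconsistent with) the original.
(b) Not entailed — 'behind the house' adds information not in the original event.
(c) Not entailed — Zoya drained the chest, not the briefcase; the briefcase belongs to the carrying event.
(d) Not entailed — the passage has Zoya draining the chest, not Marco.
(e) Entailed — 'carry' is an activity; 'was carrying' entails that some carrying happened, so 'carried' holds.
(f) Entailed — 'Zoya drained the chest' is causative; it entails the inchoative 'the chest drained'.

(e), (f)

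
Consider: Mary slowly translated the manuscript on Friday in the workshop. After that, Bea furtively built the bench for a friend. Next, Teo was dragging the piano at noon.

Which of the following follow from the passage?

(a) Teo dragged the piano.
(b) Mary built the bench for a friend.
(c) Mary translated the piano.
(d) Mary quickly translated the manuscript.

(a)

(a) Entailed — 'drag' is an activity; 'was dragging' entails that some dragging happened, so 'dragged' holds.
(b) Not entailed — the passage has Bea building the bench, not Mary.
(c) Not entailed — Mary translated the manuscript, not the piano; the piano belongs to the dragging event.
(d) Not entailed — 'quickly' adds a manner not in (and inconsistent with) the original.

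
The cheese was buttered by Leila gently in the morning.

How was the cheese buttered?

'gently' marks the manner of the buttering event.

gently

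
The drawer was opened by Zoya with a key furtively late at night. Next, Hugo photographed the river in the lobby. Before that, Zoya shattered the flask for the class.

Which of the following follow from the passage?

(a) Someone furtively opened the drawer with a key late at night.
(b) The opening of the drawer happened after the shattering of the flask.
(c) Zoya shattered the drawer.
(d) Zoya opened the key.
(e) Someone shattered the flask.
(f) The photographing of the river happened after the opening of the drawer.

(a), (e), (f)

(a) Entailed — every conjunct here is already in the original opening event.
(b) Not entailed — the narrative doesn't order the shattering relative to the opening.
(c) Not entailed — Zoya shattered the flask, not the drawer; the drawer belongs to the opening event.
(d) Not entailed — the key is the instrument, not what was opened.
(e) Entailed — dropping 'for the class' and generalizing the agent leaves a sub-description the original still satisfies.
(f) Entailed — the narrative places the opening before the photographing.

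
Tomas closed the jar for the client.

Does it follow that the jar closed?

'Tomas closed the jar' is the causative; it entails the inchoative 'the jar closed'.

yes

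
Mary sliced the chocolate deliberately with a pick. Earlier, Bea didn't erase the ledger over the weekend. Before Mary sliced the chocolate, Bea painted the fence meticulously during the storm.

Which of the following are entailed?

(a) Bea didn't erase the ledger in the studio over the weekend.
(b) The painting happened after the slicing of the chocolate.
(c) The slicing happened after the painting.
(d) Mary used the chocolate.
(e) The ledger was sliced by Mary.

(a), (c)

(a) Entailed — under negation, adding a further restriction is entailed: if no such erasing event occurred, none occurred in the studio either.
(b) Not entailed — the narrative places the painting before the slicing, not after.
(c) Entailed — the narrative places the painting before the slicing.
(d) Not entailed — the chocolate is the patient, not an instrument — Mary used a pick.
(e) Not entailed — Mary sliced the chocolate, not the ledger; the ledger belongs to the erasing event.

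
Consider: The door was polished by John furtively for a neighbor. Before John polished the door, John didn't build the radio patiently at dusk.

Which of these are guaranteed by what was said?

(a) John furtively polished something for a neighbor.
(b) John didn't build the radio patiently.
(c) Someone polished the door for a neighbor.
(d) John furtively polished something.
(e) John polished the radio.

(a) Entailed — every conjunct here is already in the original polishing event.
(b) Not entailed — dropping 'at dusk' under negation is not valid — the original leaves open that John built the radio some other way.
(c) Entailed — every conjunct here is already in the original polishing event.
(d) Entailed — dropping 'for a neighbor' and generalizing the patient leaves a sub-description the original still satisfies.
(e) Not entailed — John polished the door, not the radio; the radio belongs to the building event.

(a), (c), (d)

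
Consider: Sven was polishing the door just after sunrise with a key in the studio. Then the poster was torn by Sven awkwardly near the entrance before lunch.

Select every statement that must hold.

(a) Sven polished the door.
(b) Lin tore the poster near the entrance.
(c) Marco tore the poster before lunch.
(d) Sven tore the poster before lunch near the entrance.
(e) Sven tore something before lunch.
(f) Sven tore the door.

(a), (d), (e)

(a) Entailed — 'polish' is an activity; 'was polishing' entails that some polishing happened, so 'polished' holds.
(b) Not entailed — the passage has Sven tearing the poster, not Lin.
(c) Not entailed — the passage has Sven tearing the poster, not Marco.
(d) Entailed — this follows by dropping conjuncts from the tearing event's description.
(e) Entailed — every conjunct here is already in the original tearing event.
(f) Not entailed — Sven tore the poster, not the door; the door belongs to the polishing event.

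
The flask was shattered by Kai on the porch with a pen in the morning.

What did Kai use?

'with a pen' marks the instrument of the shattering event.

a pen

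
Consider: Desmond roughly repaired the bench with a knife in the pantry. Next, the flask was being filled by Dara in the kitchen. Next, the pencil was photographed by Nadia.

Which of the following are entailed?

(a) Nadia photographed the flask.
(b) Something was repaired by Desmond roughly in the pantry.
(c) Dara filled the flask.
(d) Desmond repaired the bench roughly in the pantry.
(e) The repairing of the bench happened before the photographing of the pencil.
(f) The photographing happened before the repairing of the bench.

(b), (d), (e)

(a) Not entailed — Nadia photographed the pencil, not the flask; the flask belongs to the filling event.
(b) Entailed — this follows by dropping conjuncts from the repairing event's description.
(c) Not entailed — 'was filling' is progressive on an accomplishment; it does not entail the completed 'filled'.
(d) Entailed — dropping 'with a knife' leaves a sub-description the original still satisfies.
(e) Entailed — the narrative places the repairing before the photographing.
(f) Not entailed — the narrative places the repairing before the photographing, not after.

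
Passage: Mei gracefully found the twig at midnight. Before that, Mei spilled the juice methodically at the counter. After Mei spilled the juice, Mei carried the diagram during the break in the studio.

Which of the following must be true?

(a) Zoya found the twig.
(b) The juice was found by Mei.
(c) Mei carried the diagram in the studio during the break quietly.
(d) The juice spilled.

(a) Not entailed — the passage has Mei finding the twig, not Zoya.
(b) Not entailed — Mei found the twig, not the juice; the juice belongs to the spilling event.
(c) Not entailed — 'quietly' adds information not in the original event.
(d) Entailed — 'Mei spilled the juice' is causative; it entails the inchoative 'the juice spilled'.

(d)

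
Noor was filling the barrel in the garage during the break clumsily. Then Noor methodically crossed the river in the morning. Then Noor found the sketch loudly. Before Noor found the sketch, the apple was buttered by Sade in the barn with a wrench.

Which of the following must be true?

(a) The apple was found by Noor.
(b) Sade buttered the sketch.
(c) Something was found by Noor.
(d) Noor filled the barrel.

(c)

(a) Not entailed — Noor found the sketch, not the apple; the apple belongs to the buttering event.
(b) Not entailed — Sade buttered the apple, not the sketch; the sketch belongs to the finding event.
(c) Entailed — the original entails any weakening of itself; this just drops 'loudly' and generalizes the patient.
(d) Not entailed — 'was filling' is progressive on an accomplishment; it does not entail the completed 'filled'.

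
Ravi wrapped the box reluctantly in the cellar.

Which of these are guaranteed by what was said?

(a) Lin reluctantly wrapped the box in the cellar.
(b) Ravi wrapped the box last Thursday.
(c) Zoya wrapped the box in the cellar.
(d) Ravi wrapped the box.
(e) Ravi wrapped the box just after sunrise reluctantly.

(a) Not entailed — the passage has Ravi wrapping the box, not Lin.
(b) Not entailed — 'last Thursday' adds information not in the original event.
(c) Not entailed — the passage has Ravi wrapping the box, not Zoya.
(d) Entailed — this follows by dropping conjuncts from the wrapping event's description.
(e) Not entailed — 'just after sunrise' adds information not in the original event.

(d)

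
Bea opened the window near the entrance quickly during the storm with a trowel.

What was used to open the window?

a trowel

'with a trowel' marks the instrument of the opening event.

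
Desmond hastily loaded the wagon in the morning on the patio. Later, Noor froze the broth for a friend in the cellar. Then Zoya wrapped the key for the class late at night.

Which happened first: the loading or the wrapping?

The connectives place the loading before the wrapping.

the loading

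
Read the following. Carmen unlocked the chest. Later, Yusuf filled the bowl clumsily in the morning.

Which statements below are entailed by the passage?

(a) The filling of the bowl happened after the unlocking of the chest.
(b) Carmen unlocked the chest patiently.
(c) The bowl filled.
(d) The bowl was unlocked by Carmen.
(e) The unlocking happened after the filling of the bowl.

(a) Entailed — the narrative places the unlocking before the filling.
(b) Not entailed — 'patiently' adds information not in the original event.
(c) Entailed — 'Yusuf filled the bowl' is causative; it entails the inchoative 'the bowl filled'.
(d) Not entailed — Carmen unlocked the chest, not the bowl; the bowl belongs to the filling event.
(e) Not entailed — the narrative places the unlocking before the filling, not after.

(a), (c)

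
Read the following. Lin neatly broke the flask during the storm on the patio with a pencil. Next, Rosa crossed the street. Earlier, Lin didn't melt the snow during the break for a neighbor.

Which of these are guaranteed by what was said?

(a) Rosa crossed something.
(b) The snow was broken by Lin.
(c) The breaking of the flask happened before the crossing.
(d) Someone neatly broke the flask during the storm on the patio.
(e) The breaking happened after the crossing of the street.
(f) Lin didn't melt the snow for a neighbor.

(a), (c), (d)

(a) Entailed — generalizing the patient leaves a sub-description the original still satisfies.
(b) Not entailed — Lin broke the flask, not the snow; the snow belongs to the melting event.
(c) Entailed — the narrative places the breaking before the crossing.
(d) Entailed — this follows by dropping conjuncts from the breaking event's description.
(e) Not entailed — the narrative places the breaking before the crossing, not after.
(f) Not entailed — dropping 'during the break' under negation is not valid — the original leaves open that Lin melted the snow some other way.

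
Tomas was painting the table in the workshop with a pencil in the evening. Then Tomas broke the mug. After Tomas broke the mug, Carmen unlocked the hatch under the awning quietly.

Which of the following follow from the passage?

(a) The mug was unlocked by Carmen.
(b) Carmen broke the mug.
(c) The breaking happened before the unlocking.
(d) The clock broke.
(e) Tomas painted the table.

(a) Not entailed — Carmen unlocked the hatch, not the mug; the mug belongs to the breaking event.
(b) Not entailed — the passage has Tomas breaking the mug, not Carmen.
(c) Entailed — the narrative places the breaking before the unlocking.
(d) Not entailed — the mug is what broke, not the clock.
(e) Not entailed — 'was painting' is progressive on an accomplishment; it does not entail the completed 'painted'.

(c)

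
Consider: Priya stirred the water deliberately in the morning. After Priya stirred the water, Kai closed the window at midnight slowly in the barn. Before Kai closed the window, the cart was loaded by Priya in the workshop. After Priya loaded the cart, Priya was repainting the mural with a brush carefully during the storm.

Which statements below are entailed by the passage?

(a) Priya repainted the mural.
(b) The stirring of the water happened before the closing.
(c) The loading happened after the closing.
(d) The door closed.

(a) Not entailed — 'was repainting' is progressive on an accomplishment; it does not entail the completed 'repainted'.
(b) Entailed — the narrative places the stirring before the closing.
(c) Not entailed — the narrative places the loading before the closing, not after.
(d) Not entailed — the window is what closed, not the door.

(b)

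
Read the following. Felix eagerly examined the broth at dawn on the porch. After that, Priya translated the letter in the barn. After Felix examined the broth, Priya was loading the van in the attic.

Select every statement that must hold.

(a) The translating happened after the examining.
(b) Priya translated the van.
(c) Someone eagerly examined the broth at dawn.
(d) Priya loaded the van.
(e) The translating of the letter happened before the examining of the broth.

(a) Entailed — the narrative places the examining before the translating.
(b) Not entailed — Priya translated the letter, not the van; the van belongs to the loading event.
(c) Entailed — this follows by dropping conjuncts from the examining event's description.
(d) Not entailed — 'was loading' is progressive on an accomplishment; it does not entail the completed 'loaded'.
(e) Not entailed — the narrative places the examining before the translating, not after.

(a), (c)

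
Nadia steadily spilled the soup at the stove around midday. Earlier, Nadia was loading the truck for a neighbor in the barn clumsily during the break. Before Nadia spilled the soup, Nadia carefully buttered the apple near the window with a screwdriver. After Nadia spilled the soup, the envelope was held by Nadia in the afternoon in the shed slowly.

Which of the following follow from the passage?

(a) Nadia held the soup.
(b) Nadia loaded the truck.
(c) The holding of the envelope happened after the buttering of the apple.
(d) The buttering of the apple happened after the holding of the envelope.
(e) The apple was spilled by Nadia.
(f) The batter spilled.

(c)

(a) Not entailed — Nadia held the envelope, not the soup; the soup belongs to the spilling event.
(b) Not entailed — 'was loading' is progressive on an accomplishment; it does not entail the completed 'loaded'.
(c) Entailed — the narrative places the buttering before the holding.
(d) Not entailed — the narrative places the buttering before the holding, not after.
(e) Not entailed — Nadia spilled the soup, not the apple; the apple belongs to the buttering event.
(f) Not entailed — the soup is what spilled, not the batter.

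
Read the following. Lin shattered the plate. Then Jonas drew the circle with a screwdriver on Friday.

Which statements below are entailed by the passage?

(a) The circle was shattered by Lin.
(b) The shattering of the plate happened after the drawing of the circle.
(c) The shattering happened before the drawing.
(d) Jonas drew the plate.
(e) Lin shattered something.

(a) Not entailed — Lin shattered the plate, not the circle; the circle belongs to the drawing event.
(b) Not entailed — the narrative places the shattering before the drawing, not after.
(c) Entailed — the narrative places the shattering before the drawing.
(d) Not entailed — Jonas drew the circle, not the plate; the plate belongs to the shattering event.
(e) Entailed — every conjunct here is already in the original shattering event.

(c), (e)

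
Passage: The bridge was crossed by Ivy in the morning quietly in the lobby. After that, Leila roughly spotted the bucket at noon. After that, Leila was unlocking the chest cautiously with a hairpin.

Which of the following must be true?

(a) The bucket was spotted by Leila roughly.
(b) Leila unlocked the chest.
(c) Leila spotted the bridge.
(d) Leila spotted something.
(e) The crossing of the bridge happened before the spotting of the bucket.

(a), (d), (e)

(a) Entailed — the original entails any weakening of itself; this just drops 'at noon'.
(b) Not entailed — 'was unlocking' is progressive on an accomplishment; it does not entail the completed 'unlocked'.
(c) Not entailed — Leila spotted the bucket, not the bridge; the bridge belongs to the crossing event.
(d) Entailed — dropping 'at noon', 'roughly' and generalizing the patient leaves a sub-description the original still satisfies.
(e) Entailed — the narrative places the crossing before the spotting.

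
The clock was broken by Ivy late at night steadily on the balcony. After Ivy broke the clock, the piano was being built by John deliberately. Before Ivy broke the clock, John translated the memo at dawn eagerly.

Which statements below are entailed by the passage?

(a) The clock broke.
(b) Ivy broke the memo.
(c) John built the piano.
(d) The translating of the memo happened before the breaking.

(a), (d)

(a) Entailed — 'Ivy broke the clock' is causative; it entails the inchoative 'the clock broke'.
(b) Not entailed — Ivy broke the clock, not the memo; the memo belongs to the translating event.
(c) Not entailed — 'was building' is progressive on an accomplishment; it does not entail the completed 'built'.
(d) Entailed — the narrative places the translating before the breaking.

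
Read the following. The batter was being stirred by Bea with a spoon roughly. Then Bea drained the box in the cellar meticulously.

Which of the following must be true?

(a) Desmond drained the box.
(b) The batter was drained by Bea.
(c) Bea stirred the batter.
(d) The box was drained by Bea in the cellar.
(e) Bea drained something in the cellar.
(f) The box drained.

(c), (d), (e), (f)

(a) Not entailed — the passage has Bea draining the box, not Desmond.
(b) Not entailed — Bea drained the box, not the batter; the batter belongs to the stirring event.
(c) Entailed — 'stir' is an activity; 'was stirring' entails that some stirring happened, so 'stirred' holds.
(d) Entailed — every conjunct here is already in the original draining event.
(e) Entailed — dropping 'meticulously' and generalizing the patient leaves a sub-description the original still satisfies.
(f) Entailed — 'Bea drained the box' is causative; it entails the inchoative 'the box drained'.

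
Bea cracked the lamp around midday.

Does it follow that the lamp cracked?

yes

'Bea cracked the lamp' is the causative; it entails the inchoative 'the lamp cracked'.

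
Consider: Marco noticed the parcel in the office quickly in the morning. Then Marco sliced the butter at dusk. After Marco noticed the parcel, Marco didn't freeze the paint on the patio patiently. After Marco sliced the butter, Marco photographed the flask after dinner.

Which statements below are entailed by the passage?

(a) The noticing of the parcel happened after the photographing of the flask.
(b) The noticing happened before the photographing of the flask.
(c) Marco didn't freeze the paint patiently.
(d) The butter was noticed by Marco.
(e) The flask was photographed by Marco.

(b), (e)

(a) Not entailed — the narrative places the noticing before the photographing, not after.
(b) Entailed — the narrative places the noticing before the photographing.
(c) Not entailed — dropping 'on the patio' under negation is not valid — the original leaves open that Marco froze the paint some other way.
(d) Not entailed — Marco noticed the parcel, not the butter; the butter belongs to the slicing event.
(e) Entailed — dropping 'after dinner' leaves a sub-description the original still satisfies.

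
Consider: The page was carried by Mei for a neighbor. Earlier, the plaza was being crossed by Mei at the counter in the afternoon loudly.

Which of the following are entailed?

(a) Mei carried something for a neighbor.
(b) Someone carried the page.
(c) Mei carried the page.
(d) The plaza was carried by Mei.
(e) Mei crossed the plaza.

(a), (b), (c)

(a) Entailed — this follows by dropping conjuncts from the carrying event's description.
(b) Entailed — dropping 'for a neighbor' and generalizing the agent leaves a sub-description the original still satisfies.
(c) Entailed — the original entails any weakening of itself; this just drops 'for a neighbor'.
(d) Not entailed — Mei carried the page, not the plaza; the plaza belongs to the crossing event.
(e) Not entailed — 'was crossing' is progressive on an accomplishment; it does not entail the completed 'crossed'.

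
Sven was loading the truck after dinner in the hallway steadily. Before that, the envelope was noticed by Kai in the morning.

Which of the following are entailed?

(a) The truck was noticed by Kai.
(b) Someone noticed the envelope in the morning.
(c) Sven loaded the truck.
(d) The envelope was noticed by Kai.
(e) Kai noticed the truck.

(a) Not entailed — Kai noticed the envelope, not the truck; the truck belongs to the loading event.
(b) Entailed — every conjunct here is already in the original noticing event.
(c) Not entailed — 'was loading' is progressive on an accomplishment; it does not entail the completed 'loaded'.
(d) Entailed — this follows by dropping conjuncts from the noticing event's description.
(e) Not entailed — Kai noticed the envelope, not the truck; the truck belongs to the loading event.

(b), (d)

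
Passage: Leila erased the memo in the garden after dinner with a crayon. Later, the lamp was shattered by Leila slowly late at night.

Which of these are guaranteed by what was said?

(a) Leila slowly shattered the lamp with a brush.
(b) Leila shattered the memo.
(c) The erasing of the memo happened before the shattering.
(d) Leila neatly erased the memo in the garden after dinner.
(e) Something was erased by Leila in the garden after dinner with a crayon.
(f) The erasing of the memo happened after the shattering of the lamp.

(a) Not entailed — 'with a brush' adds information not in the original event.
(b) Not entailed — Leila shattered the lamp, not the memo; the memo belongs to the erasing event.
(c) Entailed — the narrative places the erasing before the shattering.
(d) Not entailed — 'neatly' adds information not in the original event.
(e) Entailed — every conjunct here is already in the original erasing event.
(f) Not entailed — the narrative places the erasing before the shattering, not after.

(c), (e)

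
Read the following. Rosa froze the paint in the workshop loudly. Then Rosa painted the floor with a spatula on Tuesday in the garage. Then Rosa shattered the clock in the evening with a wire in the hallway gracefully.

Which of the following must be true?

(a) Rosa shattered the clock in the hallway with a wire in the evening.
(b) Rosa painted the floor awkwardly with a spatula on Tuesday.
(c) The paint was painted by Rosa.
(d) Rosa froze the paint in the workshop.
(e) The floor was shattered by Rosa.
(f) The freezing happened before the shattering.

(a), (d), (f)

(a) Entailed — dropping 'gracefully' leaves a sub-description the original still satisfies.
(b) Not entailed — 'awkwardly' adds information not in the original event.
(c) Not entailed — Rosa painted the floor, not the paint; the paint belongs to the freezing event.
(d) Entailed — this follows by dropping conjuncts from the freezing event's description.
(e) Not entailed — Rosa shattered the clock, not the floor; the floor belongs to the painting event.
(f) Entailed — the narrative places the freezing before the shattering.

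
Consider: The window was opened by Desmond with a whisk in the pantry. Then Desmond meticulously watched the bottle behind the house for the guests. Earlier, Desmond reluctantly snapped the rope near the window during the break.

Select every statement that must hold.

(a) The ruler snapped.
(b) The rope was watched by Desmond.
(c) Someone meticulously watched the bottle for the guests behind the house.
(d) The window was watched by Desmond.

(a) Not entailed — the rope is what snapped, not the ruler.
(b) Not entailed — Desmond watched the bottle, not the rope; the rope belongs to the snapping event.
(c) Entailed — every conjunct here is already in the original watching event.
(d) Not entailed — Desmond watched the bottle, not the window; the window belongs to the opening event.

(c)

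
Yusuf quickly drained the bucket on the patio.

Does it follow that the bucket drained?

'Yusuf drained the bucket' is the causative; it entails the inchoative 'the bucket drained'.

yes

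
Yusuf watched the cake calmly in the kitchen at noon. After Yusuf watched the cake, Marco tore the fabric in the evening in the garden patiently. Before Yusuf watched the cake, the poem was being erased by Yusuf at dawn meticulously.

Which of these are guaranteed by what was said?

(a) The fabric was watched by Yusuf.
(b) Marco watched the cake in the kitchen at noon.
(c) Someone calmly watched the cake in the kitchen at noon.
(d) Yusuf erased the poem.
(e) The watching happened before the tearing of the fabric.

(c), (e)

(a) Not entailed — Yusuf watched the cake, not the fabric; the fabric belongs to the tearing event.
(b) Not entailed — the passage has Yusuf watching the cake, not Marco.
(c) Entailed — this follows by dropping conjuncts from the watching event's description.
(d) Not entailed — 'was erasing' is progressive on an accomplishment; it does not entail the completed 'erased'.
(e) Entailed — the narrative places the watching before the tearing.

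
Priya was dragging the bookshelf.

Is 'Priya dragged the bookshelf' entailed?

yes

'drag' is atelic; if Priya was dragging the bookshelf, then Priya dragged the bookshelf (for some time).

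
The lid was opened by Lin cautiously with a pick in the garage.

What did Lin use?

'with a pick' marks the instrument of the opening event.

a pick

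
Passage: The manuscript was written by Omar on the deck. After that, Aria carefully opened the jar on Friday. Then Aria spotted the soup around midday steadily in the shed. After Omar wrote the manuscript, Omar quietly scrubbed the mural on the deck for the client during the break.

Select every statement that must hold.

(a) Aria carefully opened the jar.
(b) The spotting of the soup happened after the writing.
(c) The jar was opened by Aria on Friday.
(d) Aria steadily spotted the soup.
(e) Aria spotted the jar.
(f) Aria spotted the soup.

(a) Entailed — this follows by dropping conjuncts from the opening event's description.
(b) Entailed — the narrative places the writing before the spotting.
(c) Entailed — every conjunct here is already in the original opening event.
(d) Entailed — every conjunct here is already in the original spotting event.
(e) Not entailed — Aria spotted the soup, not the jar; the jar belongs to the opening event.
(f) Entailed — dropping 'in the shed', 'steadily', 'around midday' leaves a sub-description the original still satisfies.

(a), (b), (c), (d), (f)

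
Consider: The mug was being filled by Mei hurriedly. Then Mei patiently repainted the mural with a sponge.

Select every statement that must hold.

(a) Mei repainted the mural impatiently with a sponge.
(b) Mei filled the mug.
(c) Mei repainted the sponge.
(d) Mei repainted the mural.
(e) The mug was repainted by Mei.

(d)

(a) Not entailed — 'impatiently' adds a manner not in (and inconsistent with) the original.
(b) Not entailed — 'was filling' is progressive on an accomplishment; it does not entail the completed 'filled'.
(c) Not entailed — the sponge is the instrument, not what was repainted.
(d) Entailed — dropping 'with a sponge', 'patiently' leaves a sub-description the original still satisfies.
(e) Not entailed — Mei repainted the mural, not the mug; the mug belongs to the filling event.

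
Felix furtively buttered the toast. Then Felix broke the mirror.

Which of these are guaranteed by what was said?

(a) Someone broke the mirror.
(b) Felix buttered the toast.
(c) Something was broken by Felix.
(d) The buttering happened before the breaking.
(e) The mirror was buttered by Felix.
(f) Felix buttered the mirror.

(a) Entailed — this follows by dropping conjuncts from the breaking event's description.
(b) Entailed — every conjunct here is already in the original buttering event.
(c) Entailed — generalizing the patient leaves a sub-description the original still satisfies.
(d) Entailed — the narrative places the buttering before the breaking.
(e) Not entailed — Felix buttered the toast, not the mirror; the mirror belongs to the breaking event.
(f) Not entailed — Felix buttered the toast, not the mirror; the mirror belongs to the breaking event.

(a), (b), (c), (d)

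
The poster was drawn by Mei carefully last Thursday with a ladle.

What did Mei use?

'with a ladle' marks the instrument of the drawing event.

a ladle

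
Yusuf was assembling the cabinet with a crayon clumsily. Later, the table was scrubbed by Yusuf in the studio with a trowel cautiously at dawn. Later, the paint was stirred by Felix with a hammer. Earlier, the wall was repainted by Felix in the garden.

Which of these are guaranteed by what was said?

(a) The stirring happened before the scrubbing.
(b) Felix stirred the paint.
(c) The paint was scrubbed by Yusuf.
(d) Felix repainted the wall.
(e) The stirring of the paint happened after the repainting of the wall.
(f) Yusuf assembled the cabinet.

(b), (d), (e)

(a) Not entailed — the narrative places the scrubbing before the stirring, not after.
(b) Entailed — this follows by dropping conjuncts from the stirring event's description.
(c) Not entailed — Yusuf scrubbed the table, not the paint; the paint belongs to the stirring event.
(d) Entailed — the original entails any weakening of itself; this just drops 'in the garden'.
(e) Entailed — the narrative places the repainting before the stirring.
(f) Not entailed — 'was assembling' is progressive on an accomplishment; it does not entail the completed 'assembled'.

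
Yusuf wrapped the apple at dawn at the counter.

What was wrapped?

the apple

'the apple' marks the patient of the wrapping event.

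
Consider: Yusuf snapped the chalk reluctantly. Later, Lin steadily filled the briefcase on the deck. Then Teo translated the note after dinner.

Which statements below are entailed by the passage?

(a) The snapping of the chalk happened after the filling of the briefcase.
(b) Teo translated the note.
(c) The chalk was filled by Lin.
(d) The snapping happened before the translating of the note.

(a) Not entailed — the narrative places the snapping before the filling, not after.
(b) Entailed — every conjunct here is already in the original translating event.
(c) Not entailed — Lin filled the briefcase, not the chalk; the chalk belongs to the snapping event.
(d) Entailed — the narrative places the snapping before the translating.

(b), (d)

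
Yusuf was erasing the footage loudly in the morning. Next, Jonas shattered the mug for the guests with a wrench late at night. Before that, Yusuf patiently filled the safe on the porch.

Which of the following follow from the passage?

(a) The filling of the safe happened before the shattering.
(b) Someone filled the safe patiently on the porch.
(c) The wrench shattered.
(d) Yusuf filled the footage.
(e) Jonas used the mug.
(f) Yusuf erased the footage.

(a) Entailed — the narrative places the filling before the shattering.
(b) Entailed — generalizing the agent leaves a sub-description the original still satisfies.
(c) Not entailed — the mug is what shattered, not the wrench.
(d) Not entailed — Yusuf filled the safe, not the footage; the footage belongs to the erasing event.
(e) Not entailed — the mug is the patient, not an instrument — Jonas used a wrench.
(f) Not entailed — 'was erasing' is progressive on an accomplishment; it does not entail the completed 'erased'.

(a), (b)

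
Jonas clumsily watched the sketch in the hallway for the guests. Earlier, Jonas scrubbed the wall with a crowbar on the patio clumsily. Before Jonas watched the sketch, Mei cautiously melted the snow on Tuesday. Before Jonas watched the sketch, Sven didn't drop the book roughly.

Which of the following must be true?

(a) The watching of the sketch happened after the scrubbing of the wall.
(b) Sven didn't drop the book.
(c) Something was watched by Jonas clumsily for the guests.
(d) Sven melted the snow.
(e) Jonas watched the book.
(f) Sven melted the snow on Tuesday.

(a) Entailed — the narrative places the scrubbing before the watching.
(b) Not entailed — dropping 'roughly' under negation is not valid — the original leaves open that Sven dropped the book some other way.
(c) Entailed — the original entails any weakening of itself; this just drops 'in the hallway' and generalizes the patient.
(d) Not entailed — the passage has Mei melting the snow, not Sven.
(e) Not entailed — Jonas watched the sketch, not the book; the book belongs to the dropping event.
(f) Not entailed — the passage has Mei melting the snow, not Sven.

(a), (c)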